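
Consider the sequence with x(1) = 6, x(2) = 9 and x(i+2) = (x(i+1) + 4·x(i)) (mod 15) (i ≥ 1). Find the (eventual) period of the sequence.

6

x(1) = 6,  x(2) = 9,  x(3) = 3,  x(4) = 9,  x(5) = 6,  x(6) = 12,  x(7) = 6,  x(8) = 9.
Since (x(7), x(8)) = (x(1), x(2)) = (6, 9) (two consecutive terms determine the rest), the sequence is periodic with period 6.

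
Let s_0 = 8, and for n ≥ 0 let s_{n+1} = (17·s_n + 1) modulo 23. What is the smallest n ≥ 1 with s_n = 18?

21

We have s_0 = 8, s_1 = 22, s_2 = 7, s_3 = 5, s_4 = 17, s_5 = 14, s_6 = 9, s_7 = 16, s_8 = 20, s_9 = 19, s_{10} = 2, s_{11} = 12, s_{12} = 21, s_{13} = 13, s_{14} = 15, s_{15} = 3, s_{16} = 6, s_{17} = 11, s_{18} = 4, s_{19} = 0, s_{20} = 1, s_{21} = 18, s_{22} = 8.
The sequence repeats with period 22.
The value 18 first appears (with n ≥ 1) at s_{21}.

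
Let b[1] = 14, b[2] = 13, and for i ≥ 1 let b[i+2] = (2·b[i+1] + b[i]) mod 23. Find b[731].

b[1] = 14,  b[2] = 13,  b[3] = 17,  b[4] = 1,  b[5] = 19,  b[6] = 16,  b[7] = 5,  b[8] = 3,  b[9] = 11,  b[10] = 2,  b[11] = 15,  b[12] = 9,  b[13] = 10,  b[14] = 6,  b[15] = 22,  b[16] = 4,  b[17] = 7,  b[18] = 18,  b[19] = 20,  b[20] = 12,  b[21] = 21,  b[22] = 8,  b[23] = 14,  b[24] = 13.
Since (b[23], b[24]) = (b[1], b[2]) = (14, 13) (two consecutive terms determine the rest), the sequence is periodic with period 22.
So b[731] = b[1 + ((731-1) mod 22)] = b[5] = 19.

19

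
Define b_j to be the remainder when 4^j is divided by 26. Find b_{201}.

12

b_1 = 4, b_2 = 16, b_3 = 12, b_4 = 22, b_5 = 10, b_6 = 14, b_7 = 4.
The sequence repeats with period 6.
(201 - 1) mod 6 = 2, so b_{201} = b_3 = 12.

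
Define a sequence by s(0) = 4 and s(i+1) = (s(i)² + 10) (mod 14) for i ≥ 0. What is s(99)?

Computing terms: s(0) = 4, s(1) = 12, s(2) = 0, s(3) = 10, s(4) = 12.
Since s(4) = s(1) = 12, the sequence is eventually periodic: after a pre-period of length 1 it cycles with period 3.
For i ≥ 1, s(i) depends only on (i - 1) mod 3. (99 - 1) mod 3 = 2, so s(99) = s(3) = 10.

10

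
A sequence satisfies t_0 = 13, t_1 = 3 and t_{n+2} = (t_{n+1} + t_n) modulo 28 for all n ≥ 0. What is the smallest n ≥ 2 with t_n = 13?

48

We have t_0 = 13,  t_1 = 3,  t_2 = 16,  t_3 = 19,  t_4 = 7,  t_5 = 26,  t_6 = 5,  t_7 = 3,  t_8 = 8,  t_9 = 11,  t_{10} = 19,  t_{11} = 2,  t_{12} = 21,  t_{13} = 23,  t_{14} = 16,  t_{15} = 11,  t_{16} = 27,  t_{17} = 10,  t_{18} = 9,  t_{19} = 19,  t_{20} = 0,  t_{21} = 19,  t_{22} = 19,  t_{23} = 10,  t_{24} = 1,  t_{25} = 11,  t_{26} = 12,  t_{27} = 23,  t_{28} = 7,  t_{29} = 2,  t_{30} = 9,  t_{31} = 11,  t_{32} = 20,  t_{33} = 3,  t_{34} = 23,  t_{35} = 26,  t_{36} = 21,  t_{37} = 19,  t_{38} = 12,  t_{39} = 3,  t_{40} = 15,  t_{41} = 18,  t_{42} = 5,  t_{43} = 23,  t_{44} = 0,  t_{45} = 23,  t_{46} = 23,  t_{47} = 18,  t_{48} = 13,  t_{49} = 3.
The sequence repeats with period 48.
The value 13 next appears (with n ≥ 2) at t_{48}.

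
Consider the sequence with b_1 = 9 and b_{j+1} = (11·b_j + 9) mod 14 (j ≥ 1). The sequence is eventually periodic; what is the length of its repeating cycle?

b_1 = 9; b_2 = 10; b_3 = 7; b_4 = 2; b_5 = 3; b_6 = 0; b_7 = 9.
Since b_7 = b_1 = 9, the sequence is periodic with period 6.

6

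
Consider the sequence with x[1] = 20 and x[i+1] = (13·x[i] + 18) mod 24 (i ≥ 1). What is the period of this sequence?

4

Listing terms: x[1] = 20,  x[2] = 14,  x[3] = 8,  x[4] = 2,  x[5] = 20.
Since x[5] = x[1] = 20, the sequence is periodic with period 4.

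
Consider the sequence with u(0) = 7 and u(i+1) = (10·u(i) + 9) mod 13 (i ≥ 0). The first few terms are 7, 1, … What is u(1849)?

Listing terms: u(0) = 7,  u(1) = 1,  u(2) = 6,  u(3) = 4,  u(4) = 10,  u(5) = 5,  u(6) = 7.
Since u(6) = u(0) = 7, the sequence is periodic with period 6.
So u(1849) = u(0 + ((1849-0) mod 6)) = u(1) = 1.

1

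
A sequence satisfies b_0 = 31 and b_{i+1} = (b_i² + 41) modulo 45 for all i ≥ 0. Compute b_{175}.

b_0 = 31, b_1 = 12, b_2 = 5, b_3 = 21, b_4 = 32, b_5 = 30, b_6 = 41, b_7 = 12.
Since b_7 = b_1 = 12, the sequence is eventually periodic: after a pre-period of length 1 it cycles with period 6.
For i ≥ 1, b_i depends only on (i - 1) mod 6. (175 - 1) mod 6 = 0, so b_{175} = b_1 = 12.

12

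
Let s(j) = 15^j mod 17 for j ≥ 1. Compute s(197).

Listing terms: s(1) = 15, s(2) = 4, s(3) = 9, s(4) = 16, s(5) = 2, s(6) = 13, s(7) = 8, s(8) = 1, s(9) = 15.
The sequence repeats with period 8.
So s(197) = s(1 + ((197-1) mod 8)) = s(5) = 2.

2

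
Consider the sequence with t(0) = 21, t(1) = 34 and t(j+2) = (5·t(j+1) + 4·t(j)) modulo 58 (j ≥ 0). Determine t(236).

34

Listing terms: t(0) = 21; t(1) = 34; t(2) = 22; t(3) = 14; t(4) = 42; t(5) = 34; t(6) = 48; t(7) = 28; t(8) = 42; t(9) = 32; t(10) = 38; t(11) = 28; t(12) = 2; t(13) = 6; t(14) = 38; t(15) = 40; t(16) = 4; t(17) = 6; t(18) = 46; t(19) = 22; t(20) = 4; t(21) = 50; t(22) = 34; t(23) = 22.
Since (t(22), t(23)) = (t(1), t(2)) = (34, 22) (two consecutive terms determine the rest), the sequence is eventually periodic: after a pre-period of length 1 it cycles with period 21.
For j ≥ 1, t(j) depends only on (j - 1) mod 21. (236 - 1) mod 21 = 4, so t(236) = t(5) = 34.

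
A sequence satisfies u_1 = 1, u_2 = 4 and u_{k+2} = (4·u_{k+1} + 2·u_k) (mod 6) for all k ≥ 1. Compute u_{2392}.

Listing terms: u_1 = 1, u_2 = 4, u_3 = 0, u_4 = 2, u_5 = 2, u_6 = 0, u_7 = 4, u_8 = 4, u_9 = 0.
Since (u_8, u_9) = (u_2, u_3) = (4, 0) (two consecutive terms determine the rest), the sequence is eventually periodic: after a pre-period of length 1 it cycles with period 6.
For k ≥ 2, u_k depends only on (k - 2) mod 6. (2392 - 2) mod 6 = 2, so u_{2392} = u_4 = 2.

2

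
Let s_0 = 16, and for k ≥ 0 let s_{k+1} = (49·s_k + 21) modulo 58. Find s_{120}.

22

Computing terms: s_0 = 16,  s_1 = 51,  s_2 = 26,  s_3 = 19,  s_4 = 24,  s_5 = 37,  s_6 = 36,  s_7 = 45,  s_8 = 22,  s_9 = 55,  s_{10} = 48,  s_{11} = 53,  s_{12} = 8,  s_{13} = 7,  s_{14} = 16.
The sequence repeats with period 14.
(120 - 0) mod 14 = 8, so s_{120} = s_8 = 22.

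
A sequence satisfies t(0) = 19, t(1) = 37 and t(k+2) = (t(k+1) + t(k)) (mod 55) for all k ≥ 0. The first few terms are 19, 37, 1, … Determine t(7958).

1

Computing terms: t(0) = 19,  t(1) = 37,  t(2) = 1,  t(3) = 38,  t(4) = 39,  t(5) = 22,  t(6) = 6,  t(7) = 28,  t(8) = 34,  t(9) = 7,  t(10) = 41,  t(11) = 48,  t(12) = 34,  t(13) = 27,  t(14) = 6,  t(15) = 33,  t(16) = 39,  t(17) = 17,  t(18) = 1,  t(19) = 18,  t(20) = 19,  t(21) = 37.
Since (t(20), t(21)) = (t(0), t(1)) = (19, 37) (two consecutive terms determine the rest), the sequence is periodic with period 20.
(7958 - 0) mod 20 = 18, so t(7958) = t(18) = 1.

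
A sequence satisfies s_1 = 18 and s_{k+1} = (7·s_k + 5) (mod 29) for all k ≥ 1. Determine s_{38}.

23

We have s_1 = 18,  s_2 = 15,  s_3 = 23,  s_4 = 21,  s_5 = 7,  s_6 = 25,  s_7 = 6,  s_8 = 18.
The sequence repeats with period 7.
So s_{38} = s_{1 + ((38-1) mod 7)} = s_3 = 23.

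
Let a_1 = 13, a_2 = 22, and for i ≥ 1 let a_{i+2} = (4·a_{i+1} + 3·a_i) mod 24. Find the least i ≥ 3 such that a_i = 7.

3

a_1 = 13,  a_2 = 22,  a_3 = 7,  a_4 = 22,  a_5 = 13,  a_6 = 22.
The sequence repeats with period 4.
The value 7 first appears (with i ≥ 3) at a_3.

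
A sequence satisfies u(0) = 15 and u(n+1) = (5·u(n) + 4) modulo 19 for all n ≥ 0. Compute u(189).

15

Computing terms: u(0) = 15,  u(1) = 3,  u(2) = 0,  u(3) = 4,  u(4) = 5,  u(5) = 10,  u(6) = 16,  u(7) = 8,  u(8) = 6,  u(9) = 15.
The sequence repeats with period 9.
So u(189) = u(0 + ((189-0) mod 9)) = u(0) = 15.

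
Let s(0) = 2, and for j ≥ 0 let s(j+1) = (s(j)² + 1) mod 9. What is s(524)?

s(0) = 2,  s(1) = 5,  s(2) = 8,  s(3) = 2.
Since s(3) = s(0) = 2, the sequence is periodic with period 3.
(524 - 0) mod 3 = 2, so s(524) = s(2) = 8.

8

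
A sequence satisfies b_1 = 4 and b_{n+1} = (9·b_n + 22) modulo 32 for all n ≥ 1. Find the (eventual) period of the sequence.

16

b_1 = 4,  b_2 = 26,  b_3 = 0,  b_4 = 22,  b_5 = 28,  b_6 = 18,  b_7 = 24,  b_8 = 14,  b_9 = 20,  b_{10} = 10,  b_{11} = 16,  b_{12} = 6,  b_{13} = 12,  b_{14} = 2,  b_{15} = 8,  b_{16} = 30,  b_{17} = 4.
Since b_{17} = b_1 = 4, the sequence is periodic with period 16.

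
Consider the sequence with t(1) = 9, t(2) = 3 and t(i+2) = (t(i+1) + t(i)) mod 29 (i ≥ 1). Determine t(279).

Computing terms: t(1) = 9; t(2) = 3; t(3) = 12; t(4) = 15; t(5) = 27; t(6) = 13; t(7) = 11; t(8) = 24; t(9) = 6; t(10) = 1; t(11) = 7; t(12) = 8; t(13) = 15; t(14) = 23; t(15) = 9; t(16) = 3.
The sequence repeats with period 14.
So t(279) = t(1 + ((279-1) mod 14)) = t(13) = 15.

15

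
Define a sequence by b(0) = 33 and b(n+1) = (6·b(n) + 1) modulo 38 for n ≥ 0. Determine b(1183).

Listing terms: b(0) = 33, b(1) = 9, b(2) = 17, b(3) = 27, b(4) = 11, b(5) = 29, b(6) = 23, b(7) = 25, b(8) = 37, b(9) = 33.
Since b(9) = b(0) = 33, the sequence is periodic with period 9.
So b(1183) = b(0 + ((1183-0) mod 9)) = b(4) = 11.

11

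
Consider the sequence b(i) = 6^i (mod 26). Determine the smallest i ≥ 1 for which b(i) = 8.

b(0) = 1; b(1) = 6; b(2) = 10; b(3) = 8; b(4) = 22; b(5) = 2; b(6) = 12; b(7) = 20; b(8) = 16; b(9) = 18; b(10) = 4; b(11) = 24; b(12) = 14; b(13) = 6.
Since b(13) = b(1) = 6, the sequence is eventually periodic: after a pre-period of length 1 it cycles with period 12.
The value 8 first appears (with i ≥ 1) at b(3).

3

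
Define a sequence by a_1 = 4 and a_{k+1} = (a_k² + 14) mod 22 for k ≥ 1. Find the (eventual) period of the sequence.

3

Listing terms: a_1 = 4; a_2 = 8; a_3 = 12; a_4 = 4.
Since a_4 = a_1 = 4, the sequence is periodic with period 3.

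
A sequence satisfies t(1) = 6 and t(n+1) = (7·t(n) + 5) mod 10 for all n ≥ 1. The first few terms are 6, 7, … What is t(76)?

Computing terms: t(1) = 6, t(2) = 7, t(3) = 4, t(4) = 3, t(5) = 6.
Since t(5) = t(1) = 6, the sequence is periodic with period 4.
(76 - 1) mod 4 = 3, so t(76) = t(4) = 3.

3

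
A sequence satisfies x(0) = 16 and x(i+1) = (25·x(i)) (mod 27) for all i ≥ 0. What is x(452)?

10

x(0) = 16; x(1) = 22; x(2) = 10; x(3) = 7; x(4) = 13; x(5) = 1; x(6) = 25; x(7) = 4; x(8) = 19; x(9) = 16.
The sequence repeats with period 9.
(452 - 0) mod 9 = 2, so x(452) = x(2) = 10.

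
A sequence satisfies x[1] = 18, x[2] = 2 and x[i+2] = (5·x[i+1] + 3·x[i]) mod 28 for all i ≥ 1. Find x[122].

We have x[1] = 18; x[2] = 2; x[3] = 8; x[4] = 18; x[5] = 2.
Since (x[4], x[5]) = (x[1], x[2]) = (18, 2) (two consecutive terms determine the rest), the sequence is periodic with period 3.
(122 - 1) mod 3 = 1, so x[122] = x[2] = 2.

2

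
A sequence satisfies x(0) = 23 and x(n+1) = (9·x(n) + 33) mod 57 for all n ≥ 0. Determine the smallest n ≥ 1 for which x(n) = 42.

x(0) = 23, x(1) = 12, x(2) = 27, x(3) = 48, x(4) = 9, x(5) = 0, x(6) = 33, x(7) = 45, x(8) = 39, x(9) = 42, x(10) = 12.
Since x(10) = x(1) = 12, the sequence is eventually periodic: after a pre-period of length 1 it cycles with period 9.
The value 42 first appears (with n ≥ 1) at x(9).

9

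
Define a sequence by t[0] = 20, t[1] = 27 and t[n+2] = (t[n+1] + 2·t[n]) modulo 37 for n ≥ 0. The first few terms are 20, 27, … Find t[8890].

36

Computing terms: t[0] = 20, t[1] = 27, t[2] = 30, t[3] = 10, t[4] = 33, t[5] = 16, t[6] = 8, t[7] = 3, t[8] = 19, t[9] = 25, t[10] = 26, t[11] = 2, t[12] = 17, t[13] = 21, t[14] = 18, t[15] = 23, t[16] = 22, t[17] = 31, t[18] = 1, t[19] = 26, t[20] = 28, t[21] = 6, t[22] = 25, t[23] = 0, t[24] = 13, t[25] = 13, t[26] = 2, t[27] = 28, t[28] = 32, t[29] = 14, t[30] = 4, t[31] = 32, t[32] = 3, t[33] = 30, t[34] = 36, t[35] = 22, t[36] = 20, t[37] = 27.
Since (t[36], t[37]) = (t[0], t[1]) = (20, 27) (two consecutive terms determine the rest), the sequence is periodic with period 36.
So t[8890] = t[0 + ((8890-0) mod 36)] = t[34] = 36.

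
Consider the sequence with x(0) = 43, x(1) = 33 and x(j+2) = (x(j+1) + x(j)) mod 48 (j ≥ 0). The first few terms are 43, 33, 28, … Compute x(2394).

7

x(0) = 43,  x(1) = 33,  x(2) = 28,  x(3) = 13,  x(4) = 41,  x(5) = 6,  x(6) = 47,  x(7) = 5,  x(8) = 4,  x(9) = 9,  x(10) = 13,  x(11) = 22,  x(12) = 35,  x(13) = 9,  x(14) = 44,  x(15) = 5,  x(16) = 1,  x(17) = 6,  x(18) = 7,  x(19) = 13,  x(20) = 20,  x(21) = 33,  x(22) = 5,  x(23) = 38,  x(24) = 43,  x(25) = 33.
Since (x(24), x(25)) = (x(0), x(1)) = (43, 33) (two consecutive terms determine the rest), the sequence is periodic with period 24.
So x(2394) = x(0 + ((2394-0) mod 24)) = x(18) = 7.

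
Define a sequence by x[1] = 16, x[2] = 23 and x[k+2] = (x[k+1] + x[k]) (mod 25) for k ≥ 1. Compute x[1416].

Listing terms: x[1] = 16,  x[2] = 23,  x[3] = 14,  x[4] = 12,  x[5] = 1,  x[6] = 13,  x[7] = 14,  x[8] = 2,  x[9] = 16,  x[10] = 18,  x[11] = 9,  x[12] = 2,  x[13] = 11,  x[14] = 13,  x[15] = 24,  x[16] = 12,  x[17] = 11,  x[18] = 23,  x[19] = 9,  x[20] = 7,  x[21] = 16,  x[22] = 23.
Since (x[21], x[22]) = (x[1], x[2]) = (16, 23) (two consecutive terms determine the rest), the sequence is periodic with period 20.
(1416 - 1) mod 20 = 15, so x[1416] = x[16] = 12.

12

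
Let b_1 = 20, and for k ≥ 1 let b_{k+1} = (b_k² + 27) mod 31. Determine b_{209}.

21

Listing terms: b_1 = 20, b_2 = 24, b_3 = 14, b_4 = 6, b_5 = 1, b_6 = 28, b_7 = 5, b_8 = 21, b_9 = 3, b_{10} = 5.
Since b_{10} = b_7 = 5, the sequence is eventually periodic: after a pre-period of length 6 it cycles with period 3.
For k ≥ 7, b_k depends only on (k - 7) mod 3. (209 - 7) mod 3 = 1, so b_{209} = b_8 = 21.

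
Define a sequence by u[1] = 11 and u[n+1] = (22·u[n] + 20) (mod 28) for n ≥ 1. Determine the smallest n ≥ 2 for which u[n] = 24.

u[1] = 11,  u[2] = 10,  u[3] = 16,  u[4] = 8,  u[5] = 0,  u[6] = 20,  u[7] = 12,  u[8] = 4,  u[9] = 24,  u[10] = 16.
Since u[10] = u[3] = 16, the sequence is eventually periodic: after a pre-period of length 2 it cycles with period 7.
The value 24 first appears (with n ≥ 2) at u[9].

9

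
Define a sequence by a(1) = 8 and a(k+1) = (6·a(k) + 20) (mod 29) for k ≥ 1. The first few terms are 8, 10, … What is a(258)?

15

Computing terms: a(1) = 8; a(2) = 10; a(3) = 22; a(4) = 7; a(5) = 4; a(6) = 15; a(7) = 23; a(8) = 13; a(9) = 11; a(10) = 28; a(11) = 14; a(12) = 17; a(13) = 6; a(14) = 27; a(15) = 8.
The sequence repeats with period 14.
(258 - 1) mod 14 = 5, so a(258) = a(6) = 15.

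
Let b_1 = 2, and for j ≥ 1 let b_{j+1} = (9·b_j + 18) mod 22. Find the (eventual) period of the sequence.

Listing terms: b_1 = 2,  b_2 = 14,  b_3 = 12,  b_4 = 16,  b_5 = 8,  b_6 = 2.
Since b_6 = b_1 = 2, the sequence is periodic with period 5.

5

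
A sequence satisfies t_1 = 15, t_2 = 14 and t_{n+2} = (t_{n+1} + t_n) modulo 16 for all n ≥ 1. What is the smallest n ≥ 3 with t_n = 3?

6

Computing terms: t_1 = 15; t_2 = 14; t_3 = 13; t_4 = 11; t_5 = 8; t_6 = 3; t_7 = 11; t_8 = 14; t_9 = 9; t_{10} = 7; t_{11} = 0; t_{12} = 7; t_{13} = 7; t_{14} = 14; t_{15} = 5; t_{16} = 3; t_{17} = 8; t_{18} = 11; t_{19} = 3; t_{20} = 14; t_{21} = 1; t_{22} = 15; t_{23} = 0; t_{24} = 15; t_{25} = 15; t_{26} = 14.
The sequence repeats with period 24.
The value 3 first appears (with n ≥ 3) at t_6.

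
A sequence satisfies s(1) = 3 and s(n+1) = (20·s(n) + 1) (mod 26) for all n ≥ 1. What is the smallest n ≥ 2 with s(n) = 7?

4

Listing terms: s(1) = 3,  s(2) = 9,  s(3) = 25,  s(4) = 7,  s(5) = 11,  s(6) = 13,  s(7) = 1,  s(8) = 21,  s(9) = 5,  s(10) = 23,  s(11) = 19,  s(12) = 17,  s(13) = 3.
Since s(13) = s(1) = 3, the sequence is periodic with period 12.
The value 7 first appears (with n ≥ 2) at s(4).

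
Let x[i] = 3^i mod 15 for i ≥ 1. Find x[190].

9

x[1] = 3; x[2] = 9; x[3] = 12; x[4] = 6; x[5] = 3.
Since x[5] = x[1] = 3, the sequence is periodic with period 4.
So x[190] = x[1 + ((190-1) mod 4)] = x[2] = 9.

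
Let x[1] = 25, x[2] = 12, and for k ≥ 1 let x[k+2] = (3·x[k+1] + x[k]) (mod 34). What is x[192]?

Listing terms: x[1] = 25; x[2] = 12; x[3] = 27; x[4] = 25; x[5] = 0; x[6] = 25; x[7] = 7; x[8] = 12; x[9] = 9; x[10] = 5; x[11] = 24; x[12] = 9; x[13] = 17; x[14] = 26; x[15] = 27; x[16] = 5; x[17] = 8; x[18] = 29; x[19] = 27; x[20] = 8; x[21] = 17; x[22] = 25; x[23] = 24; x[24] = 29; x[25] = 9; x[26] = 22; x[27] = 7; x[28] = 9; x[29] = 0; x[30] = 9; x[31] = 27; x[32] = 22; x[33] = 25; x[34] = 29; x[35] = 10; x[36] = 25; x[37] = 17; x[38] = 8; x[39] = 7; x[40] = 29; x[41] = 26; x[42] = 5; x[43] = 7; x[44] = 26; x[45] = 17; x[46] = 9; x[47] = 10; x[48] = 5; x[49] = 25; x[50] = 12.
The sequence repeats with period 48.
(192 - 1) mod 48 = 47, so x[192] = x[48] = 5.

5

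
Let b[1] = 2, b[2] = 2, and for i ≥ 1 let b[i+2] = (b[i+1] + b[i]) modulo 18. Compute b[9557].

10

Computing terms: b[1] = 2,  b[2] = 2,  b[3] = 4,  b[4] = 6,  b[5] = 10,  b[6] = 16,  b[7] = 8,  b[8] = 6,  b[9] = 14,  b[10] = 2,  b[11] = 16,  b[12] = 0,  b[13] = 16,  b[14] = 16,  b[15] = 14,  b[16] = 12,  b[17] = 8,  b[18] = 2,  b[19] = 10,  b[20] = 12,  b[21] = 4,  b[22] = 16,  b[23] = 2,  b[24] = 0,  b[25] = 2,  b[26] = 2.
Since (b[25], b[26]) = (b[1], b[2]) = (2, 2) (two consecutive terms determine the rest), the sequence is periodic with period 24.
So b[9557] = b[1 + ((9557-1) mod 24)] = b[5] = 10.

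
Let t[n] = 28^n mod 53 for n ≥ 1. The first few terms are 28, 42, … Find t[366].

42

Listing terms: t[1] = 28, t[2] = 42, t[3] = 10, t[4] = 15, t[5] = 49, t[6] = 47, t[7] = 44, t[8] = 13, t[9] = 46, t[10] = 16, t[11] = 24, t[12] = 36, t[13] = 1, t[14] = 28.
Since t[14] = t[1] = 28, the sequence is periodic with period 13.
(366 - 1) mod 13 = 1, so t[366] = t[2] = 42.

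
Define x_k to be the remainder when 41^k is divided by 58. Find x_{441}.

We have x_0 = 1; x_1 = 41; x_2 = 57; x_3 = 17; x_4 = 1.
Since x_4 = x_0 = 1, the sequence is periodic with period 4.
(441 - 0) mod 4 = 1, so x_{441} = x_1 = 41.

41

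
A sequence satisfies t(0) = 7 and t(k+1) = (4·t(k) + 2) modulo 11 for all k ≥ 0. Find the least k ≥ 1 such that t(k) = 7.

Computing terms: t(0) = 7; t(1) = 8; t(2) = 1; t(3) = 6; t(4) = 4; t(5) = 7.
Since t(5) = t(0) = 7, the sequence is periodic with period 5.
The value 7 next appears (with k ≥ 1) at t(5).

5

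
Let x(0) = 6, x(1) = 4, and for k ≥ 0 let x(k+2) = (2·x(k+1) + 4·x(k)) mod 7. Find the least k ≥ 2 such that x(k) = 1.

4

We have x(0) = 6, x(1) = 4, x(2) = 4, x(3) = 3, x(4) = 1, x(5) = 0, x(6) = 4, x(7) = 1, x(8) = 4, x(9) = 5, x(10) = 5, x(11) = 2, x(12) = 3, x(13) = 0, x(14) = 5, x(15) = 3, x(16) = 5, x(17) = 1, x(18) = 1, x(19) = 6, x(20) = 2, x(21) = 0, x(22) = 1, x(23) = 2, x(24) = 1, x(25) = 3, x(26) = 3, x(27) = 4, x(28) = 6, x(29) = 0, x(30) = 3, x(31) = 6, x(32) = 3, x(33) = 2, x(34) = 2, x(35) = 5, x(36) = 4, x(37) = 0, x(38) = 2, x(39) = 4, x(40) = 2, x(41) = 6, x(42) = 6, x(43) = 1, x(44) = 5, x(45) = 0, x(46) = 6, x(47) = 5, x(48) = 6, x(49) = 4.
Since (x(48), x(49)) = (x(0), x(1)) = (6, 4) (two consecutive terms determine the rest), the sequence is periodic with period 48.
The value 1 first appears (with k ≥ 2) at x(4).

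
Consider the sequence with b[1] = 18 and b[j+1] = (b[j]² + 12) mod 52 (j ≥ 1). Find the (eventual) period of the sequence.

3

Listing terms: b[1] = 18,  b[2] = 24,  b[3] = 16,  b[4] = 8,  b[5] = 24.
Since b[5] = b[2] = 24, the sequence is eventually periodic: after a pre-period of length 1 it cycles with period 3.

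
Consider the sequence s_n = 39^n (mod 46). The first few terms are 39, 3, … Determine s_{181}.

29

Listing terms: s_1 = 39, s_2 = 3, s_3 = 25, s_4 = 9, s_5 = 29, s_6 = 27, s_7 = 41, s_8 = 35, s_9 = 31, s_{10} = 13, s_{11} = 1, s_{12} = 39.
Since s_{12} = s_1 = 39, the sequence is periodic with period 11.
So s_{181} = s_{1 + ((181-1) mod 11)} = s_5 = 29.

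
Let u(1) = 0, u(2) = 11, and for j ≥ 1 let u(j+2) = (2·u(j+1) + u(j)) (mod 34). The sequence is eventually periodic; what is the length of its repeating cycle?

16

u(1) = 0,  u(2) = 11,  u(3) = 22,  u(4) = 21,  u(5) = 30,  u(6) = 13,  u(7) = 22,  u(8) = 23,  u(9) = 0,  u(10) = 23,  u(11) = 12,  u(12) = 13,  u(13) = 4,  u(14) = 21,  u(15) = 12,  u(16) = 11,  u(17) = 0,  u(18) = 11.
The sequence repeats with period 16.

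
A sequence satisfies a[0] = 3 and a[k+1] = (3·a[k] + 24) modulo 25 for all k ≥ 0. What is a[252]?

Computing terms: a[0] = 3,  a[1] = 8,  a[2] = 23,  a[3] = 18,  a[4] = 3.
Since a[4] = a[0] = 3, the sequence is periodic with period 4.
So a[252] = a[0 + ((252-0) mod 4)] = a[0] = 3.

3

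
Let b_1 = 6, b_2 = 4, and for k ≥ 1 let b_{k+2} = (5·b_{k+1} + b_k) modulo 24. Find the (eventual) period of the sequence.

Listing terms: b_1 = 6; b_2 = 4; b_3 = 2; b_4 = 14; b_5 = 0; b_6 = 14; b_7 = 22; b_8 = 4; b_9 = 18; b_{10} = 22; b_{11} = 8; b_{12} = 14; b_{13} = 6; b_{14} = 20; b_{15} = 10; b_{16} = 22; b_{17} = 0; b_{18} = 22; b_{19} = 14; b_{20} = 20; b_{21} = 18; b_{22} = 14; b_{23} = 16; b_{24} = 22; b_{25} = 6; b_{26} = 4.
The sequence repeats with period 24.

24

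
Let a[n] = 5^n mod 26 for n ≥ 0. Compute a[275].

21

Listing terms: a[0] = 1; a[1] = 5; a[2] = 25; a[3] = 21; a[4] = 1.
Since a[4] = a[0] = 1, the sequence is periodic with period 4.
(275 - 0) mod 4 = 3, so a[275] = a[3] = 21.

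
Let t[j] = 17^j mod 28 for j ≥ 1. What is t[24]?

Computing terms: t[1] = 17,  t[2] = 9,  t[3] = 13,  t[4] = 25,  t[5] = 5,  t[6] = 1,  t[7] = 17.
The sequence repeats with period 6.
(24 - 1) mod 6 = 5, so t[24] = t[6] = 1.

1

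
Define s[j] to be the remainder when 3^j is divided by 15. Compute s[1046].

We have s[0] = 1,  s[1] = 3,  s[2] = 9,  s[3] = 12,  s[4] = 6,  s[5] = 3.
Since s[5] = s[1] = 3, the sequence is eventually periodic: after a pre-period of length 1 it cycles with period 4.
For j ≥ 1, s[j] depends only on (j - 1) mod 4. (1046 - 1) mod 4 = 1, so s[1046] = s[2] = 9.

9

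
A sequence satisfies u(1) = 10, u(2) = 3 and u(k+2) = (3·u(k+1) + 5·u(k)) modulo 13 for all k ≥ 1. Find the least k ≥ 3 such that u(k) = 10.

4

Listing terms: u(1) = 10, u(2) = 3, u(3) = 7, u(4) = 10, u(5) = 0, u(6) = 11, u(7) = 7, u(8) = 11, u(9) = 3, u(10) = 12, u(11) = 12, u(12) = 5, u(13) = 10, u(14) = 3.
Since (u(13), u(14)) = (u(1), u(2)) = (10, 3) (two consecutive terms determine the rest), the sequence is periodic with period 12.
The value 10 first appears (with k ≥ 3) at u(4).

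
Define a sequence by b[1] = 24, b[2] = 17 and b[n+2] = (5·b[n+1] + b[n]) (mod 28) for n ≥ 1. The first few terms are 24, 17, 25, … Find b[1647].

Computing terms: b[1] = 24; b[2] = 17; b[3] = 25; b[4] = 2; b[5] = 7; b[6] = 9; b[7] = 24; b[8] = 17.
The sequence repeats with period 6.
(1647 - 1) mod 6 = 2, so b[1647] = b[3] = 25.

25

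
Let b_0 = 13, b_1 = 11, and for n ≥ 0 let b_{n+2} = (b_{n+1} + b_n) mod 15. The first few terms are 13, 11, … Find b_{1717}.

13

Computing terms: b_0 = 13,  b_1 = 11,  b_2 = 9,  b_3 = 5,  b_4 = 14,  b_5 = 4,  b_6 = 3,  b_7 = 7,  b_8 = 10,  b_9 = 2,  b_{10} = 12,  b_{11} = 14,  b_{12} = 11,  b_{13} = 10,  b_{14} = 6,  b_{15} = 1,  b_{16} = 7,  b_{17} = 8,  b_{18} = 0,  b_{19} = 8,  b_{20} = 8,  b_{21} = 1,  b_{22} = 9,  b_{23} = 10,  b_{24} = 4,  b_{25} = 14,  b_{26} = 3,  b_{27} = 2,  b_{28} = 5,  b_{29} = 7,  b_{30} = 12,  b_{31} = 4,  b_{32} = 1,  b_{33} = 5,  b_{34} = 6,  b_{35} = 11,  b_{36} = 2,  b_{37} = 13,  b_{38} = 0,  b_{39} = 13,  b_{40} = 13,  b_{41} = 11.
Since (b_{40}, b_{41}) = (b_0, b_1) = (13, 11) (two consecutive terms determine the rest), the sequence is periodic with period 40.
(1717 - 0) mod 40 = 37, so b_{1717} = b_{37} = 13.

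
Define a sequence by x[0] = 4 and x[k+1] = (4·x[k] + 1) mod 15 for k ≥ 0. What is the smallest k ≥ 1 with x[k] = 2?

Listing terms: x[0] = 4, x[1] = 2, x[2] = 9, x[3] = 7, x[4] = 14, x[5] = 12, x[6] = 4.
The sequence repeats with period 6.
The value 2 first appears (with k ≥ 1) at x[1].

1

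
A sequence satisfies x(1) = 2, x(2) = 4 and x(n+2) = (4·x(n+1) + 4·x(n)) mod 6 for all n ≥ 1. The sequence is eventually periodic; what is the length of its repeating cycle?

We have x(1) = 2,  x(2) = 4,  x(3) = 0,  x(4) = 4,  x(5) = 4,  x(6) = 2,  x(7) = 0,  x(8) = 2,  x(9) = 2,  x(10) = 4.
The sequence repeats with period 8.

8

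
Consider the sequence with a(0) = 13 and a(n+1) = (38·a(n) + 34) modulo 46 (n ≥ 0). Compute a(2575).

22

We have a(0) = 13, a(1) = 22, a(2) = 42, a(3) = 20, a(4) = 12, a(5) = 30, a(6) = 24, a(7) = 26, a(8) = 10, a(9) = 0, a(10) = 34, a(11) = 38, a(12) = 6, a(13) = 32, a(14) = 8, a(15) = 16, a(16) = 44, a(17) = 4, a(18) = 2, a(19) = 18, a(20) = 28, a(21) = 40, a(22) = 36, a(23) = 22.
Since a(23) = a(1) = 22, the sequence is eventually periodic: after a pre-period of length 1 it cycles with period 22.
For n ≥ 1, a(n) depends only on (n - 1) mod 22. (2575 - 1) mod 22 = 0, so a(2575) = a(1) = 22.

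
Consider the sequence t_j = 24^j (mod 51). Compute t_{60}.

30

Listing terms: t_0 = 1, t_1 = 24, t_2 = 15, t_3 = 3, t_4 = 21, t_5 = 45, t_6 = 9, t_7 = 12, t_8 = 33, t_9 = 27, t_{10} = 36, t_{11} = 48, t_{12} = 30, t_{13} = 6, t_{14} = 42, t_{15} = 39, t_{16} = 18, t_{17} = 24.
Since t_{17} = t_1 = 24, the sequence is eventually periodic: after a pre-period of length 1 it cycles with period 16.
For j ≥ 1, t_j depends only on (j - 1) mod 16. (60 - 1) mod 16 = 11, so t_{60} = t_{12} = 30.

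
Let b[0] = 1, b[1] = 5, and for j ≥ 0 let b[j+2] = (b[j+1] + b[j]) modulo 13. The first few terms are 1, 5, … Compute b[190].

We have b[0] = 1; b[1] = 5; b[2] = 6; b[3] = 11; b[4] = 4; b[5] = 2; b[6] = 6; b[7] = 8; b[8] = 1; b[9] = 9; b[10] = 10; b[11] = 6; b[12] = 3; b[13] = 9; b[14] = 12; b[15] = 8; b[16] = 7; b[17] = 2; b[18] = 9; b[19] = 11; b[20] = 7; b[21] = 5; b[22] = 12; b[23] = 4; b[24] = 3; b[25] = 7; b[26] = 10; b[27] = 4; b[28] = 1; b[29] = 5.
Since (b[28], b[29]) = (b[0], b[1]) = (1, 5) (two consecutive terms determine the rest), the sequence is periodic with period 28.
(190 - 0) mod 28 = 22, so b[190] = b[22] = 12.

12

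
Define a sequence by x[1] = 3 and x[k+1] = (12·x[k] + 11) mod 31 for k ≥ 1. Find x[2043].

Listing terms: x[1] = 3; x[2] = 16; x[3] = 17; x[4] = 29; x[5] = 18; x[6] = 10; x[7] = 7; x[8] = 2; x[9] = 4; x[10] = 28; x[11] = 6; x[12] = 21; x[13] = 15; x[14] = 5; x[15] = 9; x[16] = 26; x[17] = 13; x[18] = 12; x[19] = 0; x[20] = 11; x[21] = 19; x[22] = 22; x[23] = 27; x[24] = 25; x[25] = 1; x[26] = 23; x[27] = 8; x[28] = 14; x[29] = 24; x[30] = 20; x[31] = 3.
Since x[31] = x[1] = 3, the sequence is periodic with period 30.
So x[2043] = x[1 + ((2043-1) mod 30)] = x[3] = 17.

17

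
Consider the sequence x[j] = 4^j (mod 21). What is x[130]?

4

Computing terms: x[1] = 4,  x[2] = 16,  x[3] = 1,  x[4] = 4.
Since x[4] = x[1] = 4, the sequence is periodic with period 3.
So x[130] = x[1 + ((130-1) mod 3)] = x[1] = 4.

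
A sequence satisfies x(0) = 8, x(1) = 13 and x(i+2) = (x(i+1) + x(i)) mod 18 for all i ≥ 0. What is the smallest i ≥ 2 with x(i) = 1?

4

Listing terms: x(0) = 8, x(1) = 13, x(2) = 3, x(3) = 16, x(4) = 1, x(5) = 17, x(6) = 0, x(7) = 17, x(8) = 17, x(9) = 16, x(10) = 15, x(11) = 13, x(12) = 10, x(13) = 5, x(14) = 15, x(15) = 2, x(16) = 17, x(17) = 1, x(18) = 0, x(19) = 1, x(20) = 1, x(21) = 2, x(22) = 3, x(23) = 5, x(24) = 8, x(25) = 13.
The sequence repeats with period 24.
The value 1 first appears (with i ≥ 2) at x(4).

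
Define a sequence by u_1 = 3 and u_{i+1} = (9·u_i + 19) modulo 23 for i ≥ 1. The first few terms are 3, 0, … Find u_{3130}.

9

Computing terms: u_1 = 3,  u_2 = 0,  u_3 = 19,  u_4 = 6,  u_5 = 4,  u_6 = 9,  u_7 = 8,  u_8 = 22,  u_9 = 10,  u_{10} = 17,  u_{11} = 11,  u_{12} = 3.
The sequence repeats with period 11.
So u_{3130} = u_{1 + ((3130-1) mod 11)} = u_6 = 9.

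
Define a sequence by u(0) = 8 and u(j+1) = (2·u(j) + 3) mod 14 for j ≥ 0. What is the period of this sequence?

3

We have u(0) = 8; u(1) = 5; u(2) = 13; u(3) = 1; u(4) = 5.
Since u(4) = u(1) = 5, the sequence is eventually periodic: after a pre-period of length 1 it cycles with period 3.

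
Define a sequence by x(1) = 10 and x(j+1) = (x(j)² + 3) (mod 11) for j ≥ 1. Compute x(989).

4

Computing terms: x(1) = 10; x(2) = 4; x(3) = 8; x(4) = 1; x(5) = 4.
Since x(5) = x(2) = 4, the sequence is eventually periodic: after a pre-period of length 1 it cycles with period 3.
For j ≥ 2, x(j) depends only on (j - 2) mod 3. (989 - 2) mod 3 = 0, so x(989) = x(2) = 4.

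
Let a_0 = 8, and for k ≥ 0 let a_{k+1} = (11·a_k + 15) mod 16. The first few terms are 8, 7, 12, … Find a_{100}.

0

Listing terms: a_0 = 8, a_1 = 7, a_2 = 12, a_3 = 3, a_4 = 0, a_5 = 15, a_6 = 4, a_7 = 11, a_8 = 8.
Since a_8 = a_0 = 8, the sequence is periodic with period 8.
So a_{100} = a_{0 + ((100-0) mod 8)} = a_4 = 0.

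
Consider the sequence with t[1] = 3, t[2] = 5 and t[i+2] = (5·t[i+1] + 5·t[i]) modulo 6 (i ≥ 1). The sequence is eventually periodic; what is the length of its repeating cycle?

We have t[1] = 3; t[2] = 5; t[3] = 4; t[4] = 3; t[5] = 5.
The sequence repeats with period 3.

3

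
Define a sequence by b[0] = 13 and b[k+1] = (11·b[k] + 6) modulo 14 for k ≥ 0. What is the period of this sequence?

3

Listing terms: b[0] = 13,  b[1] = 9,  b[2] = 7,  b[3] = 13.
The sequence repeats with period 3.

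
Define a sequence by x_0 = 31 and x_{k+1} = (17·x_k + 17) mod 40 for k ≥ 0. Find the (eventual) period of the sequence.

8

We have x_0 = 31,  x_1 = 24,  x_2 = 25,  x_3 = 2,  x_4 = 11,  x_5 = 4,  x_6 = 5,  x_7 = 22,  x_8 = 31.
Since x_8 = x_0 = 31, the sequence is periodic with period 8.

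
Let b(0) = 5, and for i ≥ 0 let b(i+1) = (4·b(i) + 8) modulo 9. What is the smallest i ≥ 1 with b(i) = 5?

Computing terms: b(0) = 5,  b(1) = 1,  b(2) = 3,  b(3) = 2,  b(4) = 7,  b(5) = 0,  b(6) = 8,  b(7) = 4,  b(8) = 6,  b(9) = 5.
The sequence repeats with period 9.
The value 5 next appears (with i ≥ 1) at b(9).

9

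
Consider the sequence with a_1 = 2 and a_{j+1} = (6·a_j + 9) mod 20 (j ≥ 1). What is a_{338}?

a_1 = 2,  a_2 = 1,  a_3 = 15,  a_4 = 19,  a_5 = 3,  a_6 = 7,  a_7 = 11,  a_8 = 15.
Since a_8 = a_3 = 15, the sequence is eventually periodic: after a pre-period of length 2 it cycles with period 5.
For j ≥ 3, a_j depends only on (j - 3) mod 5. (338 - 3) mod 5 = 0, so a_{338} = a_3 = 15.

15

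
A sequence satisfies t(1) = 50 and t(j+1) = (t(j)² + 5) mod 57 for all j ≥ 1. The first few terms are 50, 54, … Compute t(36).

30

t(1) = 50,  t(2) = 54,  t(3) = 14,  t(4) = 30,  t(5) = 50.
The sequence repeats with period 4.
So t(36) = t(1 + ((36-1) mod 4)) = t(4) = 30.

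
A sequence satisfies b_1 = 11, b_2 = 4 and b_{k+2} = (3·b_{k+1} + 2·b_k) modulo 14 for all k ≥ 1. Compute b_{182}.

b_1 = 11, b_2 = 4, b_3 = 6, b_4 = 12, b_5 = 6, b_6 = 0, b_7 = 12, b_8 = 8, b_9 = 6, b_{10} = 6, b_{11} = 2, b_{12} = 4, b_{13} = 2, b_{14} = 0, b_{15} = 4, b_{16} = 12, b_{17} = 2, b_{18} = 2, b_{19} = 10, b_{20} = 6, b_{21} = 10, b_{22} = 0, b_{23} = 6, b_{24} = 4, b_{25} = 10, b_{26} = 10, b_{27} = 8, b_{28} = 2, b_{29} = 8, b_{30} = 0, b_{31} = 2, b_{32} = 6, b_{33} = 8, b_{34} = 8, b_{35} = 12, b_{36} = 10, b_{37} = 12, b_{38} = 0, b_{39} = 10, b_{40} = 2, b_{41} = 12, b_{42} = 12, b_{43} = 4, b_{44} = 8, b_{45} = 4, b_{46} = 0, b_{47} = 8, b_{48} = 10, b_{49} = 4, b_{50} = 4, b_{51} = 6.
Since (b_{50}, b_{51}) = (b_2, b_3) = (4, 6) (two consecutive terms determine the rest), the sequence is eventually periodic: after a pre-period of length 1 it cycles with period 48.
For k ≥ 2, b_k depends only on (k - 2) mod 48. (182 - 2) mod 48 = 36, so b_{182} = b_{38} = 0.

0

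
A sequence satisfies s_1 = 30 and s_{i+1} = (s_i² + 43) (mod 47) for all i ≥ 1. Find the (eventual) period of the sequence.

Computing terms: s_1 = 30; s_2 = 3; s_3 = 5; s_4 = 21; s_5 = 14; s_6 = 4; s_7 = 12; s_8 = 46; s_9 = 44; s_{10} = 5.
Since s_{10} = s_3 = 5, the sequence is eventually periodic: after a pre-period of length 2 it cycles with period 7.

7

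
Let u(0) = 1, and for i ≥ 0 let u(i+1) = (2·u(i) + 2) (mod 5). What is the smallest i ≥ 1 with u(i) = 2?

Listing terms: u(0) = 1; u(1) = 4; u(2) = 0; u(3) = 2; u(4) = 1.
Since u(4) = u(0) = 1, the sequence is periodic with period 4.
The value 2 first appears (with i ≥ 1) at u(3).

3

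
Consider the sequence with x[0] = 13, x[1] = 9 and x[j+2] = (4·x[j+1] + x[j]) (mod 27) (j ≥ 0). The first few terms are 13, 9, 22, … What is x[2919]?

x[0] = 13; x[1] = 9; x[2] = 22; x[3] = 16; x[4] = 5; x[5] = 9; x[6] = 14; x[7] = 11; x[8] = 4; x[9] = 0; x[10] = 4; x[11] = 16; x[12] = 14; x[13] = 18; x[14] = 5; x[15] = 11; x[16] = 22; x[17] = 18; x[18] = 13; x[19] = 16; x[20] = 23; x[21] = 0; x[22] = 23; x[23] = 11; x[24] = 13; x[25] = 9.
Since (x[24], x[25]) = (x[0], x[1]) = (13, 9) (two consecutive terms determine the rest), the sequence is periodic with period 24.
So x[2919] = x[0 + ((2919-0) mod 24)] = x[15] = 11.

11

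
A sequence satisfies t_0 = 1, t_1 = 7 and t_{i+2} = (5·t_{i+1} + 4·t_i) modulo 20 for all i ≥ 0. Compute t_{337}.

We have t_0 = 1,  t_1 = 7,  t_2 = 19,  t_3 = 3,  t_4 = 11,  t_5 = 7,  t_6 = 19.
Since (t_5, t_6) = (t_1, t_2) = (7, 19) (two consecutive terms determine the rest), the sequence is eventually periodic: after a pre-period of length 1 it cycles with period 4.
For i ≥ 1, t_i depends only on (i - 1) mod 4. (337 - 1) mod 4 = 0, so t_{337} = t_1 = 7.

7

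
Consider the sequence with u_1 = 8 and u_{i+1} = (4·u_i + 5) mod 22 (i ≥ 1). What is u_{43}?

Computing terms: u_1 = 8, u_2 = 15, u_3 = 21, u_4 = 1, u_5 = 9, u_6 = 19, u_7 = 15.
Since u_7 = u_2 = 15, the sequence is eventually periodic: after a pre-period of length 1 it cycles with period 5.
For i ≥ 2, u_i depends only on (i - 2) mod 5. (43 - 2) mod 5 = 1, so u_{43} = u_3 = 21.

21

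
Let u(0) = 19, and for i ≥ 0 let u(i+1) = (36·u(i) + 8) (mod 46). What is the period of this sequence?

Listing terms: u(0) = 19; u(1) = 2; u(2) = 34; u(3) = 36; u(4) = 16; u(5) = 32; u(6) = 10; u(7) = 0; u(8) = 8; u(9) = 20; u(10) = 38; u(11) = 42; u(12) = 2.
Since u(12) = u(1) = 2, the sequence is eventually periodic: after a pre-period of length 1 it cycles with period 11.

11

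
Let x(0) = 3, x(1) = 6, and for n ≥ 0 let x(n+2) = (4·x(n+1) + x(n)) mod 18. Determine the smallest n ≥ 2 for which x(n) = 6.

We have x(0) = 3; x(1) = 6; x(2) = 9; x(3) = 6; x(4) = 15; x(5) = 12; x(6) = 9; x(7) = 12; x(8) = 3; x(9) = 6.
The sequence repeats with period 8.
The value 6 first appears (with n ≥ 2) at x(3).

3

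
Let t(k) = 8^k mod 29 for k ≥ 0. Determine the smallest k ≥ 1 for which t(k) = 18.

Computing terms: t(0) = 1, t(1) = 8, t(2) = 6, t(3) = 19, t(4) = 7, t(5) = 27, t(6) = 13, t(7) = 17, t(8) = 20, t(9) = 15, t(10) = 4, t(11) = 3, t(12) = 24, t(13) = 18, t(14) = 28, t(15) = 21, t(16) = 23, t(17) = 10, t(18) = 22, t(19) = 2, t(20) = 16, t(21) = 12, t(22) = 9, t(23) = 14, t(24) = 25, t(25) = 26, t(26) = 5, t(27) = 11, t(28) = 1.
The sequence repeats with period 28.
The value 18 first appears (with k ≥ 1) at t(13).

13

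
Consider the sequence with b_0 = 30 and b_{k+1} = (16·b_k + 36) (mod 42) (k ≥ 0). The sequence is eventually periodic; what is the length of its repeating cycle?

3

We have b_0 = 30; b_1 = 12; b_2 = 18; b_3 = 30.
Since b_3 = b_0 = 30, the sequence is periodic with period 3.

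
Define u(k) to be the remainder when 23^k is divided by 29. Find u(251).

24

Listing terms: u(0) = 1; u(1) = 23; u(2) = 7; u(3) = 16; u(4) = 20; u(5) = 25; u(6) = 24; u(7) = 1.
The sequence repeats with period 7.
(251 - 0) mod 7 = 6, so u(251) = u(6) = 24.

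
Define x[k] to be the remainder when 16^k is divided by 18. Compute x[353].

4

Listing terms: x[1] = 16,  x[2] = 4,  x[3] = 10,  x[4] = 16.
Since x[4] = x[1] = 16, the sequence is periodic with period 3.
(353 - 1) mod 3 = 1, so x[353] = x[2] = 4.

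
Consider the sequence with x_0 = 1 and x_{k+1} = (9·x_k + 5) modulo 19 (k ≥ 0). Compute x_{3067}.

13

We have x_0 = 1, x_1 = 14, x_2 = 17, x_3 = 6, x_4 = 2, x_5 = 4, x_6 = 3, x_7 = 13, x_8 = 8, x_9 = 1.
The sequence repeats with period 9.
So x_{3067} = x_{0 + ((3067-0) mod 9)} = x_7 = 13.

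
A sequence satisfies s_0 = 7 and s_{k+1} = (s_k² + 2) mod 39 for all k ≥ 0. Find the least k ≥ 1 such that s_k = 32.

4

We have s_0 = 7; s_1 = 12; s_2 = 29; s_3 = 24; s_4 = 32; s_5 = 12.
Since s_5 = s_1 = 12, the sequence is eventually periodic: after a pre-period of length 1 it cycles with period 4.
The value 32 first appears (with k ≥ 1) at s_4.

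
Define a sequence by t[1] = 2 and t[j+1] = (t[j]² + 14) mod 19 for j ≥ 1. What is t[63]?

15

t[1] = 2, t[2] = 18, t[3] = 15, t[4] = 11, t[5] = 2.
Since t[5] = t[1] = 2, the sequence is periodic with period 4.
So t[63] = t[1 + ((63-1) mod 4)] = t[3] = 15.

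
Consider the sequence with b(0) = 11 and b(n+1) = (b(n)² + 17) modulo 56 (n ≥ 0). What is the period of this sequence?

Listing terms: b(0) = 11; b(1) = 26; b(2) = 21; b(3) = 10; b(4) = 5; b(5) = 42; b(6) = 45; b(7) = 26.
Since b(7) = b(1) = 26, the sequence is eventually periodic: after a pre-period of length 1 it cycles with period 6.

6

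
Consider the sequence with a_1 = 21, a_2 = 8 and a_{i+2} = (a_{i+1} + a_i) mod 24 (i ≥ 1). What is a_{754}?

Computing terms: a_1 = 21; a_2 = 8; a_3 = 5; a_4 = 13; a_5 = 18; a_6 = 7; a_7 = 1; a_8 = 8; a_9 = 9; a_{10} = 17; a_{11} = 2; a_{12} = 19; a_{13} = 21; a_{14} = 16; a_{15} = 13; a_{16} = 5; a_{17} = 18; a_{18} = 23; a_{19} = 17; a_{20} = 16; a_{21} = 9; a_{22} = 1; a_{23} = 10; a_{24} = 11; a_{25} = 21; a_{26} = 8.
Since (a_{25}, a_{26}) = (a_1, a_2) = (21, 8) (two consecutive terms determine the rest), the sequence is periodic with period 24.
So a_{754} = a_{1 + ((754-1) mod 24)} = a_{10} = 17.

17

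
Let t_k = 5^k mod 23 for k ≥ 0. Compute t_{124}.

13

t_0 = 1, t_1 = 5, t_2 = 2, t_3 = 10, t_4 = 4, t_5 = 20, t_6 = 8, t_7 = 17, t_8 = 16, t_9 = 11, t_{10} = 9, t_{11} = 22, t_{12} = 18, t_{13} = 21, t_{14} = 13, t_{15} = 19, t_{16} = 3, t_{17} = 15, t_{18} = 6, t_{19} = 7, t_{20} = 12, t_{21} = 14, t_{22} = 1.
Since t_{22} = t_0 = 1, the sequence is periodic with period 22.
(124 - 0) mod 22 = 14, so t_{124} = t_{14} = 13.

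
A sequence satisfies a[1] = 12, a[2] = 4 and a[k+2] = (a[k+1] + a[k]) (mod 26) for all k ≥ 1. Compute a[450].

a[1] = 12, a[2] = 4, a[3] = 16, a[4] = 20, a[5] = 10, a[6] = 4, a[7] = 14, a[8] = 18, a[9] = 6, a[10] = 24, a[11] = 4, a[12] = 2, a[13] = 6, a[14] = 8, a[15] = 14, a[16] = 22, a[17] = 10, a[18] = 6, a[19] = 16, a[20] = 22, a[21] = 12, a[22] = 8, a[23] = 20, a[24] = 2, a[25] = 22, a[26] = 24, a[27] = 20, a[28] = 18, a[29] = 12, a[30] = 4.
Since (a[29], a[30]) = (a[1], a[2]) = (12, 4) (two consecutive terms determine the rest), the sequence is periodic with period 28.
(450 - 1) mod 28 = 1, so a[450] = a[2] = 4.

4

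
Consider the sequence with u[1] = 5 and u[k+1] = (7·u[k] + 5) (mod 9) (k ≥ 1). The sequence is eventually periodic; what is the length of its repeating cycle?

9

u[1] = 5, u[2] = 4, u[3] = 6, u[4] = 2, u[5] = 1, u[6] = 3, u[7] = 8, u[8] = 7, u[9] = 0, u[10] = 5.
Since u[10] = u[1] = 5, the sequence is periodic with period 9.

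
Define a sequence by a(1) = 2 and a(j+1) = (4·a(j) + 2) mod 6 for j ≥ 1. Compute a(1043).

4

Listing terms: a(1) = 2,  a(2) = 4,  a(3) = 0,  a(4) = 2.
Since a(4) = a(1) = 2, the sequence is periodic with period 3.
So a(1043) = a(1 + ((1043-1) mod 3)) = a(2) = 4.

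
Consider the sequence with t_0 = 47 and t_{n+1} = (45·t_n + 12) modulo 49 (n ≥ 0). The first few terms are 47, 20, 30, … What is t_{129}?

Listing terms: t_0 = 47, t_1 = 20, t_2 = 30, t_3 = 39, t_4 = 3, t_5 = 0, t_6 = 12, t_7 = 13, t_8 = 9, t_9 = 25, t_{10} = 10, t_{11} = 21, t_{12} = 26, t_{13} = 6, t_{14} = 37, t_{15} = 11, t_{16} = 17, t_{17} = 42, t_{18} = 40, t_{19} = 48, t_{20} = 16, t_{21} = 46, t_{22} = 24, t_{23} = 14, t_{24} = 5, t_{25} = 41, t_{26} = 44, t_{27} = 32, t_{28} = 31, t_{29} = 35, t_{30} = 19, t_{31} = 34, t_{32} = 23, t_{33} = 18, t_{34} = 38, t_{35} = 7, t_{36} = 33, t_{37} = 27, t_{38} = 2, t_{39} = 4, t_{40} = 45, t_{41} = 28, t_{42} = 47.
The sequence repeats with period 42.
So t_{129} = t_{0 + ((129-0) mod 42)} = t_3 = 39.

39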